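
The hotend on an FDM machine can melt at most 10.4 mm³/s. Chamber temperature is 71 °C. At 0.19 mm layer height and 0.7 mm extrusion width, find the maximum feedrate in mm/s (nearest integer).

Extrusion cross-section: 0.19 × 0.7 → 0.133 mm².
Max speed = 10.4 / 0.133 = 78.20 ≈ 78 mm/s.

78 mm/s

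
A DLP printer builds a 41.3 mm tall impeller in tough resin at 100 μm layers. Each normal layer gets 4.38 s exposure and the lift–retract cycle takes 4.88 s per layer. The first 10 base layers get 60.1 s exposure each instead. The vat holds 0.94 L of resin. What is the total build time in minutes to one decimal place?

Layers = ⌈41.3/0.1⌉ = 413.
Base layers = 10 × (60.1 + 4.88) = 649.8 s.
Regular layers = 403 × (4.38 + 4.88), so 3731.78 s.
Total = 649.8 + 3731.78 = 4381.58 s = 73.0 minutes.

73.0 minutes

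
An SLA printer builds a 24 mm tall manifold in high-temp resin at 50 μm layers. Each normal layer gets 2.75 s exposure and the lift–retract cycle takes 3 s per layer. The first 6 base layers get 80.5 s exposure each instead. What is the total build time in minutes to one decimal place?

53.8 minutes

Number of layers: 24 / 0.05 → 480 (rounded up).
Bottom layers = 6 × (80.5 + 3) = 501 s.
Regular layers = 474 × (2.75 + 3) = 2725.5 s.
Sum: 501 + 2725.5 = 3226.5 s → 53.8 minutes.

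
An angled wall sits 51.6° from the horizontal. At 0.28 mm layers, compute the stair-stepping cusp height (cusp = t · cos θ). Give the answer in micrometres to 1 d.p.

173.9 μm

Cusp = layer height × cos(51.6°) = 0.28 × 0.6211 = 0.173908 mm = 173.9 μm.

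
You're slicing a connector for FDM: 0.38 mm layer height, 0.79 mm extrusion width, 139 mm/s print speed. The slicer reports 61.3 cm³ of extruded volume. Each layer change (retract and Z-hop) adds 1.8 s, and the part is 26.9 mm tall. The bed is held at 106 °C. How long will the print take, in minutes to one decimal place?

26.6 minutes

Extrusion cross-section: 0.38 × 0.79 → 0.3002 mm².
Path length: 61300 mm³ / 0.3002 mm² → 204197.2 mm.
Time extruding: 204197.2 / 139 → 1469 s.
Number of layers: 26.9 / 0.38 → 71 (rounded up).
Non-print overhead = 71 × 1.8, so 127.8 s.
Total = 1469 + 127.8 = 1596.8 s = 26.6 minutes.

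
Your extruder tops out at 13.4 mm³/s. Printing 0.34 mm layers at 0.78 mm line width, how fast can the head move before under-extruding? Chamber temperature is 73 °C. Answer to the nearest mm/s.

Bead cross-section: 0.34 × 0.78 → 0.2652 mm².
v_max = Q/A = 13.4/0.2652 = 50.53 mm/s → 51 mm/s.

51 mm/s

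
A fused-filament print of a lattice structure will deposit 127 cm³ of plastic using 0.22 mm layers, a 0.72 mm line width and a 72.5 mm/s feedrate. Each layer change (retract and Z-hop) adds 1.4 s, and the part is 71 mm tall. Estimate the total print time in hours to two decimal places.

3.20 hours

Line area = 0.22 × 0.72, so 0.1584 mm².
Total extruded path = 127000/0.1584 = 801767.7 mm.
Print-move time = 801767.7 / 72.5 = 11058.9 s.
Layer count = ceil(71 / 0.22) = 323.
Z-hop total: 323 × 1.4 → 452.2 s.
Altogether 11058.9 + 452.2 = 11511.1 s, i.e. 3.20 hours.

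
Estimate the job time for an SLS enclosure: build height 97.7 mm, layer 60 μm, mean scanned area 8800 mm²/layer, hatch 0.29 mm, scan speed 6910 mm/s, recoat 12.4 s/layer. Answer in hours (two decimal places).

Layer count = ceil(97.7 / 0.06) = 1629.
Per-layer scan distance: 8800 / 0.29 → 30344.8 mm.
Per-layer scan time: 30344.8 / 6910 → 4.3914 s.
Per-layer time = 4.3914 + 12.4 = 16.7914 s.
Total: 1629 × 16.7914 s = 27353.1906 s → 7.60 hours.

7.60 hours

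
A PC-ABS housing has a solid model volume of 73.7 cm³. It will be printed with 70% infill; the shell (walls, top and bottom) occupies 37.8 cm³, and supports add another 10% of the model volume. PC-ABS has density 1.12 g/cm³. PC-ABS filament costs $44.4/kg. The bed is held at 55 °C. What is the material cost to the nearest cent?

$3.50

Interior volume = 73.7 − 37.8, so 35.9 cm³.
Deposited infill = 0.70 × 35.9, so 25.13 cm³.
Support = 0.10 × 73.7, so 7.37 cm³.
Total printed volume: 37.8 + 25.13 + 7.37 → 70.3 cm³.
Mass = 70.3 × 1.12 = 78.736 g.
Cost = 78.736 g / 1000 × $44.4/kg = $3.50.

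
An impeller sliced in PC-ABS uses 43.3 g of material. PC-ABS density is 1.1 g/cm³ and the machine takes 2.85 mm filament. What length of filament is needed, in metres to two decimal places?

Volume = 43.3 g / 1.1 g·cm⁻³ = 39.3636 cm³ = 39363.6 mm³.
Filament cross-section = π × (2.85/2)² = 6.3794 mm².
L = V/A = 39363.6/6.3794 = 6170.42 mm → 6.17 m.

6.17 m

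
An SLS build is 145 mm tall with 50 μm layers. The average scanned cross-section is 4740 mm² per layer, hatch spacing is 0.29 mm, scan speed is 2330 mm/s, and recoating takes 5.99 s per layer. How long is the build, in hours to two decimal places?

Number of layers: 145 / 0.05 → 2900 (rounded up).
Hatch length per layer: 4740 / 0.29 → 16344.8 mm.
Scan time per layer: 16344.8 / 2330 → 7.0149 s.
Layer cycle = 7.0149 + 5.99, so 13.0049 s.
Build time = 2900 × 13.0049 = 37714.21 s = 10.48 hours.

10.48 hours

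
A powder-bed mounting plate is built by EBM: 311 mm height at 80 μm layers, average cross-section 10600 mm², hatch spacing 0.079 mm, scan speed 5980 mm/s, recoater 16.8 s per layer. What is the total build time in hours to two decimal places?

Layer count = ceil(311 / 0.08) = 3888.
Scan path per layer: 10600 / 0.079 → 134177.2 mm.
Scan time per layer = 134177.2 / 5980 = 22.4377 s.
Time per layer = 22.4377 + 16.8 = 39.2377 s.
Build time = 3888 × 39.2377 = 152556.1776 s = 42.38 hours.

42.38 hours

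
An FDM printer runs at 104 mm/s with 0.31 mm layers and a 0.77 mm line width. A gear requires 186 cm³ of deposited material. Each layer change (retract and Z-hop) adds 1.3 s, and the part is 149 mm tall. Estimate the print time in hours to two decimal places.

2.25 hours

Extrusion cross-section = 0.31 × 0.77, so 0.2387 mm².
Total extruded path = 186000/0.2387 = 779220.8 mm.
Print-move time: 779220.8 / 104 → 7492.5 s.
Layers = ⌈149/0.31⌉ = 481.
Non-print overhead = 481 × 1.3, so 625.3 s.
Total = 7492.5 + 625.3 = 8117.8 s = 2.25 hours.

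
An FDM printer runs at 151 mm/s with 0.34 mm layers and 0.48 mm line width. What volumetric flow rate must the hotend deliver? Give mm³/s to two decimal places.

Extrusion cross-section = 0.34 × 0.48 = 0.1632 mm².
Volumetric flow = 151 × 0.1632 = 24.64 mm³/s.

24.64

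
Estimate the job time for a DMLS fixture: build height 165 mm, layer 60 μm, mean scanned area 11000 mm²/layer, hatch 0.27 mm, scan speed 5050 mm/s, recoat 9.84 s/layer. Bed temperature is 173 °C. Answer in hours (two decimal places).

Layer count = ceil(165 / 0.06) = 2750.
Hatch length per layer: 11000 / 0.27 → 40740.7 mm.
Per-layer scan time = 40740.7 / 5050, so 8.0675 s.
Per-layer time = 8.0675 + 9.84 = 17.9075 s.
Total: 2750 × 17.9075 s = 49245.625 s → 13.68 hours.

13.68 hours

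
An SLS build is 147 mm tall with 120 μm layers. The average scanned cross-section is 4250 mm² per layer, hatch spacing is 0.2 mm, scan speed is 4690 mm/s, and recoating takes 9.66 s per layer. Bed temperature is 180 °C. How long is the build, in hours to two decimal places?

Number of layers: 147 / 0.12 → 1225 (rounded up).
Hatch length per layer = 4250 / 0.2 = 21250 mm.
Per-layer scan time = 21250 / 4690, so 4.5309 s.
Time per layer = 4.5309 + 9.66, so 14.1909 s.
Total: 1225 × 14.1909 s = 17383.8525 s → 4.83 hours.

4.83 hours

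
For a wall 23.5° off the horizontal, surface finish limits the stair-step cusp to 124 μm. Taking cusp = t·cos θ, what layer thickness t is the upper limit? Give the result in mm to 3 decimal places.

0.135 mm

t = h_c / cos θ = 0.124 / 0.9171 = 0.135 mm.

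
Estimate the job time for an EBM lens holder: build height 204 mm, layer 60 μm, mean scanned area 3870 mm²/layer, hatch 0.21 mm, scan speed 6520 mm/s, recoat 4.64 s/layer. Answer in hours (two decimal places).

Layer count = ceil(204 / 0.06) = 3400.
Per-layer scan distance: 3870 / 0.21 → 18428.6 mm.
Per-layer scan time = 18428.6 / 6520, so 2.8265 s.
Per-layer time: 2.8265 + 4.64 → 7.4665 s.
Build time = 3400 × 7.4665 = 25386.1 s = 7.05 hours.

7.05 hours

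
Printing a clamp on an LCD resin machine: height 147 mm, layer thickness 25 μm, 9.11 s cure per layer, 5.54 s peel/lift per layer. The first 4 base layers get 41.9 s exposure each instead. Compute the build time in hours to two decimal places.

Layer count = ceil(147 / 0.025) = 5880.
Base layers = 4 × (41.9 + 5.54), so 189.76 s.
Regular layers = 5876 × (9.11 + 5.54) = 86083.4 s.
Sum: 189.76 + 86083.4 = 86273.16 s → 23.96 hours.

23.96 hours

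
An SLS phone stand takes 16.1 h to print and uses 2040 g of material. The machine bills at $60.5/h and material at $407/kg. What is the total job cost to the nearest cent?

Time charge = 60.5 × 16.1 = $974.05.
Feedstock cost = 407 × 2040/1000, so $830.28.
Job cost: 974.05 + 830.28 = $1804.33.

$1804.33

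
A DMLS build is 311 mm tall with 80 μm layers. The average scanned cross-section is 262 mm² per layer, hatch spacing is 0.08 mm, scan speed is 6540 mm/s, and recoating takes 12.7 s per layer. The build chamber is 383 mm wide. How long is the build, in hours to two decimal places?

Layers = ⌈311/0.08⌉ = 3888.
Scan path per layer: 262 / 0.08 → 3275 mm.
Scan time per layer = 3275 / 6540 = 0.5008 s.
Layer cycle: 0.5008 + 12.7 → 13.2008 s.
3888 layers × 13.2008 s/layer = 51324.7104 s, i.e. 14.26 hours.

14.26 hours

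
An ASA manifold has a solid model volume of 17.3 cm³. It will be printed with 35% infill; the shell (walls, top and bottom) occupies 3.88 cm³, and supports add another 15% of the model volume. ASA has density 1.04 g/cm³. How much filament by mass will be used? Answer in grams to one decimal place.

Interior volume = 17.3 − 3.88, so 13.42 cm³.
Infill volume = 0.35 × 13.42, so 4.697 cm³.
Support: 0.15 × 17.3 → 2.595 cm³.
Total printed volume = 3.88 + 4.697 + 2.595 = 11.172 cm³.
Mass: 11.172 × 1.04 → 11.61888 g.

11.6 g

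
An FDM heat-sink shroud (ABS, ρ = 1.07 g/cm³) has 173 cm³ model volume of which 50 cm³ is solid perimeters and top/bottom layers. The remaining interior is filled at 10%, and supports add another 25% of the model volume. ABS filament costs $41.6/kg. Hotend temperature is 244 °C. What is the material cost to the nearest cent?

Infill region: 173 − 50 → 123 cm³.
Infill deposited = 0.10 × 123 = 12.3 cm³.
Support: 0.25 × 173 → 43.25 cm³.
Deposited volume: 50 + 12.3 + 43.25 → 105.55 cm³.
Mass = 105.55 × 1.07, so 112.9385 g.
Cost = 112.9385 g / 1000 × $41.6/kg = $4.70.

$4.70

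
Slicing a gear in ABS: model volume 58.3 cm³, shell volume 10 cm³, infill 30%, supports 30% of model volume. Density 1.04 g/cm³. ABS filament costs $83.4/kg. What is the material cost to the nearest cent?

$3.64

Volume inside the shell: 58.3 − 10 → 48.3 cm³.
Infill deposited: 0.30 × 48.3 → 14.49 cm³.
Support = 0.30 × 58.3 = 17.49 cm³.
Total printed volume = 10 + 14.49 + 17.49, so 41.98 cm³.
Mass = 41.98 × 1.04, so 43.6592 g.
Cost = 43.6592 g / 1000 × $83.4/kg = $3.64.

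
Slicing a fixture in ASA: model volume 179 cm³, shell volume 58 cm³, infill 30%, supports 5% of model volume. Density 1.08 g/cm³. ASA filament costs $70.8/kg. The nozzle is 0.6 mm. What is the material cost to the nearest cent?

$7.89

Volume inside the shell = 179 − 58 = 121 cm³.
Infill deposited: 0.30 × 121 → 36.3 cm³.
Support = 0.05 × 179 = 8.95 cm³.
Deposited volume: 58 + 36.3 + 8.95 → 103.25 cm³.
Mass = 103.25 × 1.08 = 111.51 g.
At $70.8/kg: 111.51/1000 × 70.8 = $7.89.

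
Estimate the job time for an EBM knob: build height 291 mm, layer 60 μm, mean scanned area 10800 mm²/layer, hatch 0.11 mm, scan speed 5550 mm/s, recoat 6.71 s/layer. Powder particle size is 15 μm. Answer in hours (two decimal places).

Number of layers: 291 / 0.06 → 4850 (rounded up).
Per-layer scan distance: 10800 / 0.11 → 98181.8 mm.
Scan time per layer: 98181.8 / 5550 → 17.6904 s.
Layer cycle: 17.6904 + 6.71 → 24.4004 s.
Total: 4850 × 24.4004 s = 118341.94 s → 32.87 hours.

32.87 hours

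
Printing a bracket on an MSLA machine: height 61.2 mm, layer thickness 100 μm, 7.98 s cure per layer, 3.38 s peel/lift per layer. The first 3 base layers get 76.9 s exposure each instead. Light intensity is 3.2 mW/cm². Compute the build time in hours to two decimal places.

1.99 hours

Layer count = ceil(61.2 / 0.1) = 612.
Bottom layers = 3 × (76.9 + 3.38) = 240.84 s.
Regular layers: 609 × (7.98 + 3.38) → 6918.24 s.
Sum: 240.84 + 6918.24 = 7159.08 s → 1.99 hours.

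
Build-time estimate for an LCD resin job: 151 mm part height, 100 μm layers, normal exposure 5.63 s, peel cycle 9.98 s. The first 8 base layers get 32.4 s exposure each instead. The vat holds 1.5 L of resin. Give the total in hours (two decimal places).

6.61 hours

Number of layers: 151 / 0.1 → 1510 (rounded up).
Burn-in layers: 8 × (32.4 + 9.98) → 339.04 s.
Remaining layers = 1502 × (5.63 + 9.98) = 23446.22 s.
Sum: 339.04 + 23446.22 = 23785.26 s → 6.61 hours.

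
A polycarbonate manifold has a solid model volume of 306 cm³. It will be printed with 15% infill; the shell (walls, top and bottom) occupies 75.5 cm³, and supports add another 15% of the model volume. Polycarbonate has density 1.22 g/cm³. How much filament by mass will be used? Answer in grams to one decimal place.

190.3 g

Volume inside the shell = 306 − 75.5, so 230.5 cm³.
Infill volume: 0.15 × 230.5 → 34.575 cm³.
Support: 0.15 × 306 → 45.9 cm³.
Deposited volume: 75.5 + 34.575 + 45.9 → 155.975 cm³.
Mass = 155.975 × 1.22, so 190.2895 g.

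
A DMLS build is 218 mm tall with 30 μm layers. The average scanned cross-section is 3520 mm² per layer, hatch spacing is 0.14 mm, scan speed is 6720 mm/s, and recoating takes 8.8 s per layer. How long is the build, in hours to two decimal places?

25.32 hours

Layers = ⌈218/0.03⌉ = 7267.
Scan path per layer: 3520 / 0.14 → 25142.9 mm.
Per-layer scan time = 25142.9 / 6720 = 3.7415 s.
Per-layer time: 3.7415 + 8.8 → 12.5415 s.
Total: 7267 × 12.5415 s = 91139.0805 s → 25.32 hours.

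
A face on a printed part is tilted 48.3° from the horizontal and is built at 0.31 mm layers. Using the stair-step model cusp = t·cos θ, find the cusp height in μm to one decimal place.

Cusp = layer height × cos(48.3°) = 0.31 × 0.6652 = 0.206212 mm = 206.2 μm.

206.2 μm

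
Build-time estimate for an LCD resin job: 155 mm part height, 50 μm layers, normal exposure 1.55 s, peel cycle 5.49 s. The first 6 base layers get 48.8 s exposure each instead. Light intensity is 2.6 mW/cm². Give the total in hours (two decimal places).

Number of layers: 155 / 0.05 → 3100 (rounded up).
Bottom layers = 6 × (48.8 + 5.49) = 325.74 s.
Remaining layers: 3094 × (1.55 + 5.49) → 21781.76 s.
Total = 325.74 + 21781.76 = 22107.5 s = 6.14 hours.

6.14 hours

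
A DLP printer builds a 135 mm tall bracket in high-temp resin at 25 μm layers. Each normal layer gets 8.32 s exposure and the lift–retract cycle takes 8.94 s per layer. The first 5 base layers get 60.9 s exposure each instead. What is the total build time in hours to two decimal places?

25.96 hours

Layer count = ceil(135 / 0.025) = 5400.
Bottom layers = 5 × (60.9 + 8.94), so 349.2 s.
Normal layers = 5395 × (8.32 + 8.94), so 93117.7 s.
Sum: 349.2 + 93117.7 = 93466.9 s → 25.96 hours.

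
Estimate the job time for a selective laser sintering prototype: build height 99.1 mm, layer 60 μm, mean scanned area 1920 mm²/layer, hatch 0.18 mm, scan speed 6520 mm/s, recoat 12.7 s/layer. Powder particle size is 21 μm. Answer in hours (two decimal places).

Layers = ⌈99.1/0.06⌉ = 1652.
Hatch length per layer = 1920 / 0.18, so 10666.7 mm.
Scan time per layer: 10666.7 / 6520 → 1.636 s.
Time per layer = 1.636 + 12.7 = 14.336 s.
Build time = 1652 × 14.336 = 23683.072 s = 6.58 hours.

6.58 hours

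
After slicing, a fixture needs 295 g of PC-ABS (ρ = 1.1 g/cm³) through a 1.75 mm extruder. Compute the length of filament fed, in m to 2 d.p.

111.50 m

Volume = 295 g / 1.1 g·cm⁻³ = 268.1818 cm³ = 268181.8 mm³.
Cross-section of 1.75 mm filament: π·(1.75/2)² = 2.4053 mm².
Length = 268181.8 / 2.4053 = 111496.2 mm = 111.50 m.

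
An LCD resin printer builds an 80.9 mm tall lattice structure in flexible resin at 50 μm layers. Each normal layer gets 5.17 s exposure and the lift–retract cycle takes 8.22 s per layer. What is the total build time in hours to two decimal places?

6.02 hours

Layers = ⌈80.9/0.05⌉ = 1618.
Per-layer time = 5.17 + 8.22, so 13.39 s.
Total = 1618 × 13.39 = 21665.02 s = 6.02 hours.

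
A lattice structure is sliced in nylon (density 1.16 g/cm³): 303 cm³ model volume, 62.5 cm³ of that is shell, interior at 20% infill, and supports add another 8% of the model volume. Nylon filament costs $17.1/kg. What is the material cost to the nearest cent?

$2.67

Infill region = 303 − 62.5, so 240.5 cm³.
Deposited infill = 0.20 × 240.5, so 48.1 cm³.
Support = 0.08 × 303, so 24.24 cm³.
Deposited volume = 62.5 + 48.1 + 24.24, so 134.84 cm³.
Mass: 134.84 × 1.16 → 156.4144 g.
At $17.1/kg: 156.4144/1000 × 17.1 = $2.67.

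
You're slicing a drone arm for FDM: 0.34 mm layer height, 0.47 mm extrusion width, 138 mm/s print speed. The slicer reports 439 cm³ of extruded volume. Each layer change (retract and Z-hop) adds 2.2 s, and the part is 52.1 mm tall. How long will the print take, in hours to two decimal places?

Line area: 0.34 × 0.47 → 0.1598 mm².
Toolpath length = 439 cm³ / 0.1598 mm² = 439000 / 0.1598 = 2747184 mm.
Extrusion time: 2747184 / 138 → 19907.1 s.
Number of layers: 52.1 / 0.34 → 154 (rounded up).
Z-hop total = 154 × 2.2 = 338.8 s.
Altogether 19907.1 + 338.8 = 20245.9 s, i.e. 5.62 hours.

5.62 hours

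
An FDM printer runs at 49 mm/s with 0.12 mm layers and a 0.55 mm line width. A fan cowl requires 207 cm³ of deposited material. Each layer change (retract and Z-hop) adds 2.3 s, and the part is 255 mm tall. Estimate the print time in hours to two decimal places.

Line area = 0.12 × 0.55 = 0.066 mm².
Toolpath length = 207 cm³ / 0.066 mm² = 207000 / 0.066 = 3136363.6 mm.
Time extruding = 3136363.6 / 49 = 64007.4 s.
Number of layers: 255 / 0.12 → 2125 (rounded up).
Layer-change overhead = 2125 × 2.3 = 4887.5 s.
Altogether 64007.4 + 4887.5 = 68894.9 s, i.e. 19.14 hours.

19.14 hours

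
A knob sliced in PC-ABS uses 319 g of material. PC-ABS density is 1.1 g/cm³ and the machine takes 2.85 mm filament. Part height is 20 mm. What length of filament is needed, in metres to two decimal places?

45.46 m

Volume = 319 g / 1.1 g·cm⁻³ = 290 cm³ = 290000 mm³.
Filament cross-section = π × (2.85/2)² = 6.3794 mm².
L = V/A = 290000/6.3794 = 45458.82 mm → 45.46 m.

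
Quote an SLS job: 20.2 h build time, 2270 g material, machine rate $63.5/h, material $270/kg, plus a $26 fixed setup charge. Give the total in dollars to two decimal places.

$1921.60

Machine-time cost: 63.5 × 20.2 → $1282.70.
Feedstock cost = 270 × 2270/1000 = $612.90.
Total = 1282.70 + 612.90 + 26 = $1921.60.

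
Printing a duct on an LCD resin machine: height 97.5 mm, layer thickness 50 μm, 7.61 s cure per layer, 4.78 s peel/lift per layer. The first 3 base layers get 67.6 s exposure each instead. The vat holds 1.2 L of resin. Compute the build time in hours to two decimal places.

6.76 hours

Layer count = ceil(97.5 / 0.05) = 1950.
Base layers = 3 × (67.6 + 4.78) = 217.14 s.
Remaining layers = 1947 × (7.61 + 4.78) = 24123.33 s.
Sum: 217.14 + 24123.33 = 24340.47 s → 6.76 hours.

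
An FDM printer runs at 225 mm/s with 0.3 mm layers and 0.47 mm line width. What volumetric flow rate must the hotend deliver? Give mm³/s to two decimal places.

Extrusion cross-section = 0.3 × 0.47 = 0.141 mm².
Volumetric flow = 225 × 0.141 = 31.73 mm³/s.

31.73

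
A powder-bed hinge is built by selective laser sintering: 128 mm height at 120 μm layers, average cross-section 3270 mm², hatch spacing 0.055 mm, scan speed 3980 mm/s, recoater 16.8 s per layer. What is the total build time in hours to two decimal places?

9.41 hours

Layers = ⌈128/0.12⌉ = 1067.
Scan path per layer = 3270 / 0.055 = 59454.5 mm.
Per-layer scan time: 59454.5 / 3980 → 14.9383 s.
Layer cycle: 14.9383 + 16.8 → 31.7383 s.
Total: 1067 × 31.7383 s = 33864.7661 s → 9.41 hours.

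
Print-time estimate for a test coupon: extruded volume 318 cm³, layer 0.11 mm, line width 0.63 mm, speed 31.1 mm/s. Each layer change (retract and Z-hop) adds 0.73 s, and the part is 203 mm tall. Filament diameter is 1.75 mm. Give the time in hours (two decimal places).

Bead cross-section = 0.11 × 0.63 = 0.0693 mm².
Total extruded path = 318000/0.0693 = 4588744.6 mm.
Print-move time = 4588744.6 / 31.1, so 147548.1 s.
Number of layers: 203 / 0.11 → 1846 (rounded up).
Z-hop total = 1846 × 0.73 = 1347.58 s.
Total = 147548.1 + 1347.58 = 148895.68 s = 41.36 hours.

41.36 hours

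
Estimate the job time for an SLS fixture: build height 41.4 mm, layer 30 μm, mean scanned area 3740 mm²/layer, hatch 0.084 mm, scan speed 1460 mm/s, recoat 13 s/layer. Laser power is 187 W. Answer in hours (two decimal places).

Layer count = ceil(41.4 / 0.03) = 1380.
Scan path per layer = 3740 / 0.084 = 44523.8 mm.
Per-layer scan time = 44523.8 / 1460, so 30.4958 s.
Per-layer time: 30.4958 + 13 → 43.4958 s.
Build time = 1380 × 43.4958 = 60024.204 s = 16.67 hours.

16.67 hours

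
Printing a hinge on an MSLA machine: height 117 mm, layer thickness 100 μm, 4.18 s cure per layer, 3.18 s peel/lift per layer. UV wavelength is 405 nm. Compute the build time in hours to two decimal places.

Number of layers: 117 / 0.1 → 1170 (rounded up).
Each layer takes = 4.18 + 3.18 = 7.36 s.
Build time: 1170 × 7.36 s = 8611.2 s, i.e. 2.39 hours.

2.39 hours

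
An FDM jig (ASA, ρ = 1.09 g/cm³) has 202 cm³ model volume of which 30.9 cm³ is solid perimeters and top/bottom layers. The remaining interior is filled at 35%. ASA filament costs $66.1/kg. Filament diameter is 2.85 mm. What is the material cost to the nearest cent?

$6.54

Volume inside the shell = 202 − 30.9 = 171.1 cm³.
Deposited infill: 0.35 × 171.1 → 59.885 cm³.
Total extruded = 30.9 + 59.885 = 90.785 cm³.
Mass: 90.785 × 1.09 → 98.95565 g.
At $66.1/kg: 98.95565/1000 × 66.1 = $6.54.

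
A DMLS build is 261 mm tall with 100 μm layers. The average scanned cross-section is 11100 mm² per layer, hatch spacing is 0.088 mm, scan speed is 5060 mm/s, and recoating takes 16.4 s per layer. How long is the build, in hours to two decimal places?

29.96 hours

Layers = ⌈261/0.1⌉ = 2610.
Scan path per layer = 11100 / 0.088 = 126136.4 mm.
Per-layer scan time = 126136.4 / 5060 = 24.9281 s.
Layer cycle = 24.9281 + 16.4 = 41.3281 s.
Build time = 2610 × 41.3281 = 107866.341 s = 29.96 hours.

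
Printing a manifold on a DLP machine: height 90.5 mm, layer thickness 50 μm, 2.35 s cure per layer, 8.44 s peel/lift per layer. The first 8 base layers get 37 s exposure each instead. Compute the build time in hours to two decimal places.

5.50 hours

Number of layers: 90.5 / 0.05 → 1810 (rounded up).
Burn-in layers: 8 × (37 + 8.44) → 363.52 s.
Normal layers = 1802 × (2.35 + 8.44) = 19443.58 s.
Sum: 363.52 + 19443.58 = 19807.1 s → 5.50 hours.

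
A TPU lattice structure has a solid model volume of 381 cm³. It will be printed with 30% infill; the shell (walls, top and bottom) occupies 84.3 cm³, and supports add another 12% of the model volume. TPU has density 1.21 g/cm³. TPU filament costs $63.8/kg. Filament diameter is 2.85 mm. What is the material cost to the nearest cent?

$16.91

Volume inside the shell = 381 − 84.3 = 296.7 cm³.
Infill volume = 0.30 × 296.7 = 89.01 cm³.
Support = 0.12 × 381, so 45.72 cm³.
Total printed volume = 84.3 + 89.01 + 45.72, so 219.03 cm³.
Mass = 219.03 × 1.21, so 265.0263 g.
Cost = 265.0263 g / 1000 × $63.8/kg = $16.91.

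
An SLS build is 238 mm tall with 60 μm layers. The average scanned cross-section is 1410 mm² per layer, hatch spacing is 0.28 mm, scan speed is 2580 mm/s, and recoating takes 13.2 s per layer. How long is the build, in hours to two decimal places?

16.70 hours

Number of layers: 238 / 0.06 → 3967 (rounded up).
Scan path per layer = 1410 / 0.28, so 5035.7 mm.
Per-layer scan time = 5035.7 / 2580, so 1.9518 s.
Layer cycle = 1.9518 + 13.2, so 15.1518 s.
Build time = 3967 × 15.1518 = 60107.1906 s = 16.70 hours.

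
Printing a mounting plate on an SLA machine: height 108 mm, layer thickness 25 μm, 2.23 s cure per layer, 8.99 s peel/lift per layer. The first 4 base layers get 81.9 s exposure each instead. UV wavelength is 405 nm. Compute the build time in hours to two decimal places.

13.55 hours

Layer count = ceil(108 / 0.025) = 4320.
Burn-in layers = 4 × (81.9 + 8.99) = 363.56 s.
Regular layers = 4316 × (2.23 + 8.99), so 48425.52 s.
Sum: 363.56 + 48425.52 = 48789.08 s → 13.55 hours.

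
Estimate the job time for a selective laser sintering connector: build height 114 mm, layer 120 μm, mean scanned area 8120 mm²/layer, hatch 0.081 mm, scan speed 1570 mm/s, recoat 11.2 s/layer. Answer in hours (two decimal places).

Number of layers: 114 / 0.12 → 950 (rounded up).
Scan path per layer: 8120 / 0.081 → 100246.9 mm.
Per-layer scan time = 100246.9 / 1570, so 63.8515 s.
Layer cycle = 63.8515 + 11.2 = 75.0515 s.
950 layers × 75.0515 s/layer = 71298.925 s, i.e. 19.81 hours.

19.81 hours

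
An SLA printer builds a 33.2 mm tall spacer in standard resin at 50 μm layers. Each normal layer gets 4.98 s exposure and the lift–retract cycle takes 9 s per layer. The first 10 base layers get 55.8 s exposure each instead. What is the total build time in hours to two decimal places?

2.72 hours

Layers = ⌈33.2/0.05⌉ = 664.
Bottom layers = 10 × (55.8 + 9) = 648 s.
Remaining layers = 654 × (4.98 + 9) = 9142.92 s.
Sum: 648 + 9142.92 = 9790.92 s → 2.72 hours.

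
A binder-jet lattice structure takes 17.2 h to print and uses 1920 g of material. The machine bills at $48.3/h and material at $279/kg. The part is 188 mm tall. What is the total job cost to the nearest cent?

Machine-time cost: 48.3 × 17.2 → $830.76.
Material charge: 279 × 1920/1000 → $535.68.
Job cost: 830.76 + 535.68 = $1366.44.

$1366.44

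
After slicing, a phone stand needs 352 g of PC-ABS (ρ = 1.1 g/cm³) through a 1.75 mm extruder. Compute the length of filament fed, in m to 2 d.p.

Extruded volume: 352/1.1 = 320 cm³ (320000 mm³).
Cross-section of 1.75 mm filament: π·(1.75/2)² = 2.4053 mm².
Length = 320000 / 2.4053 = 133039.54 mm = 133.04 m.

133.04 m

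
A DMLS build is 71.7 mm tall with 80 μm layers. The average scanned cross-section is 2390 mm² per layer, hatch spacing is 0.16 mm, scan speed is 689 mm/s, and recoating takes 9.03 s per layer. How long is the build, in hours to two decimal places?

Layers = ⌈71.7/0.08⌉ = 897.
Scan path per layer = 2390 / 0.16, so 14937.5 mm.
Per-layer scan time = 14937.5 / 689 = 21.68 s.
Per-layer time = 21.68 + 9.03, so 30.71 s.
Total: 897 × 30.71 s = 27546.87 s → 7.65 hours.

7.65 hours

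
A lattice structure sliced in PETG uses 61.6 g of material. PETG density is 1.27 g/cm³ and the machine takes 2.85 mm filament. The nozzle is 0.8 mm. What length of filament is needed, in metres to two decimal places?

7.60 m

Volume = 61.6 g / 1.27 g·cm⁻³ = 48.5039 cm³ = 48503.9 mm³.
Cross-section of 2.85 mm filament: π·(2.85/2)² = 6.3794 mm².
L = V/A = 48503.9/6.3794 = 7603.21 mm → 7.60 m.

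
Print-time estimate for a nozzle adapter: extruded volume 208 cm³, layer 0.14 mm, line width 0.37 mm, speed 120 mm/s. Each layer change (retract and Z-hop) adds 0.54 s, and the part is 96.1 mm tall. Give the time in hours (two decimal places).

Bead cross-section = 0.14 × 0.37 = 0.0518 mm².
Path length: 208000 mm³ / 0.0518 mm² → 4015444 mm.
Time extruding = 4015444 / 120 = 33462 s.
Layer count = ceil(96.1 / 0.14) = 687.
Non-print overhead = 687 × 0.54, so 370.98 s.
Altogether 33462 + 370.98 = 33832.98 s, i.e. 9.40 hours.

9.40 hours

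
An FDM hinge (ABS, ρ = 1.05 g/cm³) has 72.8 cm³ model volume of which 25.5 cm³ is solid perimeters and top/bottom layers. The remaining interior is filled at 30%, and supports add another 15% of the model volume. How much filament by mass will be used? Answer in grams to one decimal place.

53.1 g

Interior volume = 72.8 − 25.5, so 47.3 cm³.
Infill deposited = 0.30 × 47.3 = 14.19 cm³.
Support = 0.15 × 72.8, so 10.92 cm³.
Deposited volume = 25.5 + 14.19 + 10.92, so 50.61 cm³.
Mass = 50.61 × 1.05 = 53.1405 g.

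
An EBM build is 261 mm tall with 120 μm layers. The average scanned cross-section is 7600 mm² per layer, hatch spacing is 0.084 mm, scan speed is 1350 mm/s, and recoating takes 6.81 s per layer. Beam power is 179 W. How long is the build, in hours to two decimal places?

Layers = ⌈261/0.12⌉ = 2175.
Scan path per layer: 7600 / 0.084 → 90476.2 mm.
Beam time per layer = 90476.2 / 1350 = 67.0194 s.
Time per layer = 67.0194 + 6.81 = 73.8294 s.
Build time = 2175 × 73.8294 = 160578.945 s = 44.61 hours.

44.61 hours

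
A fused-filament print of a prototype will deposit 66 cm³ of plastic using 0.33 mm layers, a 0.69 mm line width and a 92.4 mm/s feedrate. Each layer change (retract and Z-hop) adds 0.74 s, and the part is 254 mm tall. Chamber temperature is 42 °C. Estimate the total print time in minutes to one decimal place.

Extrusion cross-section: 0.33 × 0.69 → 0.2277 mm².
Total extruded path = 66000/0.2277 = 289855.1 mm.
Time extruding = 289855.1 / 92.4 = 3137 s.
Number of layers: 254 / 0.33 → 770 (rounded up).
Layer-change overhead: 770 × 0.74 → 569.8 s.
Altogether 3137 + 569.8 = 3706.8 s, i.e. 61.8 minutes.

61.8 minutes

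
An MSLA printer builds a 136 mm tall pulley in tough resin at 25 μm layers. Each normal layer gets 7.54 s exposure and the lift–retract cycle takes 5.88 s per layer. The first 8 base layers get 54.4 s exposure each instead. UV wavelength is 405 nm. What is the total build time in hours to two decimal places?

20.38 hours

Number of layers: 136 / 0.025 → 5440 (rounded up).
Base layers = 8 × (54.4 + 5.88), so 482.24 s.
Remaining layers = 5432 × (7.54 + 5.88) = 72897.44 s.
Sum: 482.24 + 72897.44 = 73379.68 s → 20.38 hours.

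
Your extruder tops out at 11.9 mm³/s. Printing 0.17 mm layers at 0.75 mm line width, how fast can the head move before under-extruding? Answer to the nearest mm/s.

93 mm/s

Extrusion cross-section: 0.17 × 0.75 → 0.1275 mm².
v_max = Q/A = 11.9/0.1275 = 93.33 mm/s → 93 mm/s.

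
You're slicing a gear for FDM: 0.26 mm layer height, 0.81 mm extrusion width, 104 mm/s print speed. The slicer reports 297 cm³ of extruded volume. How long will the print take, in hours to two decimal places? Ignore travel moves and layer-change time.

Line area = 0.26 × 0.81, so 0.2106 mm².
Toolpath length = 297 cm³ / 0.2106 mm² = 297000 / 0.2106 = 1410256.4 mm.
Extrusion time: 1410256.4 / 104 → 13560.2 s.
13560.2 s = 3.77 hours.

3.77 hours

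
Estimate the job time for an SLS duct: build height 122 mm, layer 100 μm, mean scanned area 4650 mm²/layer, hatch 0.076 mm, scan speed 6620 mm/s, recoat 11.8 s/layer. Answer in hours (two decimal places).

7.13 hours

Layer count = ceil(122 / 0.1) = 1220.
Hatch length per layer: 4650 / 0.076 → 61184.2 mm.
Scan time per layer: 61184.2 / 6620 → 9.2423 s.
Time per layer = 9.2423 + 11.8 = 21.0423 s.
1220 layers × 21.0423 s/layer = 25671.606 s, i.e. 7.13 hours.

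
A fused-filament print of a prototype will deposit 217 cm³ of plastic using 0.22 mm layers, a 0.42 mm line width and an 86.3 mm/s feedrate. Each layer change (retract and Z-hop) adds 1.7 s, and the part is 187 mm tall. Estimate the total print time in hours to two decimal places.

Line area = 0.22 × 0.42 = 0.0924 mm².
Total extruded path = 217000/0.0924 = 2348484.8 mm.
Print-move time = 2348484.8 / 86.3 = 27213 s.
Layers = ⌈187/0.22⌉ = 850.
Z-hop total = 850 × 1.7 = 1445 s.
Total = 27213 + 1445 = 28658 s = 7.96 hours.

7.96 hours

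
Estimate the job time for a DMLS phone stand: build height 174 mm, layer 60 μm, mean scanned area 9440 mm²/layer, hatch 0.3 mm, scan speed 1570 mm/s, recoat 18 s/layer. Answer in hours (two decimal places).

30.65 hours

Layer count = ceil(174 / 0.06) = 2900.
Scan path per layer = 9440 / 0.3, so 31466.7 mm.
Laser time per layer = 31466.7 / 1570 = 20.0425 s.
Time per layer = 20.0425 + 18 = 38.0425 s.
Total: 2900 × 38.0425 s = 110323.25 s → 30.65 hours.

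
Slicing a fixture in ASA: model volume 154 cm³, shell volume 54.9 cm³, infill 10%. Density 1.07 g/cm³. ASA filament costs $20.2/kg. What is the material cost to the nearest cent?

Infill region: 154 − 54.9 → 99.1 cm³.
Infill deposited = 0.10 × 99.1 = 9.91 cm³.
Deposited volume = 54.9 + 9.91, so 64.81 cm³.
Mass: 64.81 × 1.07 → 69.3467 g.
At $20.2/kg: 69.3467/1000 × 20.2 = $1.40.

$1.40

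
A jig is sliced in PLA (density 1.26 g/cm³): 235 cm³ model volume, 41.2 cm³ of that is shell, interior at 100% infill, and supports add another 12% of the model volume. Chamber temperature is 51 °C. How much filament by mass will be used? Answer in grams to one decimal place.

331.6 g

Interior volume = 235 − 41.2, so 193.8 cm³.
Deposited infill = 1.00 × 193.8, so 193.8 cm³.
Support = 0.12 × 235 = 28.2 cm³.
Total extruded = 41.2 + 193.8 + 28.2, so 263.2 cm³.
Mass = 263.2 × 1.26 = 331.632 g.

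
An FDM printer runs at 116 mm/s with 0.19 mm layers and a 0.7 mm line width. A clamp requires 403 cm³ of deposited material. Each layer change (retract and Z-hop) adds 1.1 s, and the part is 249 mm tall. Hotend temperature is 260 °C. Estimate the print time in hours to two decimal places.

7.66 hours

Bead cross-section = 0.19 × 0.7 = 0.133 mm².
Total extruded path = 403000/0.133 = 3030075.2 mm.
Extrusion time: 3030075.2 / 116 → 26121.3 s.
Layer count = ceil(249 / 0.19) = 1311.
Layer-change overhead: 1311 × 1.1 → 1442.1 s.
Altogether 26121.3 + 1442.1 = 27563.4 s, i.e. 7.66 hours.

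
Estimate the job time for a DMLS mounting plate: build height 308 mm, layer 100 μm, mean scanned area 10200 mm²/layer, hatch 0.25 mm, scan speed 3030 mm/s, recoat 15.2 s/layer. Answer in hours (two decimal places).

24.52 hours

Number of layers: 308 / 0.1 → 3080 (rounded up).
Per-layer scan distance = 10200 / 0.25, so 40800 mm.
Scan time per layer: 40800 / 3030 → 13.4653 s.
Per-layer time = 13.4653 + 15.2, so 28.6653 s.
Build time = 3080 × 28.6653 = 88289.124 s = 24.52 hours.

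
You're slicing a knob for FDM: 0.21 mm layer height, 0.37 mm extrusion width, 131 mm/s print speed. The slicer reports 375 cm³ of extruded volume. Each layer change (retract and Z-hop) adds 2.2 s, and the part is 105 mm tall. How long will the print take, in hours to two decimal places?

Bead cross-section = 0.21 × 0.37, so 0.0777 mm².
Path length: 375000 mm³ / 0.0777 mm² → 4826254.8 mm.
Print-move time = 4826254.8 / 131 = 36841.6 s.
Layers = ⌈105/0.21⌉ = 500.
Layer-change overhead = 500 × 2.2, so 1100 s.
Total = 36841.6 + 1100 = 37941.6 s = 10.54 hours.

10.54 hours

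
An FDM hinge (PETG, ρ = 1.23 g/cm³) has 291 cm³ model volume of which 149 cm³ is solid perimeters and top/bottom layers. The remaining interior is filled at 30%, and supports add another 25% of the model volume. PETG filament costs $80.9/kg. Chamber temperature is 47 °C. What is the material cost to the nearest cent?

$26.30

Interior volume: 291 − 149 → 142 cm³.
Infill deposited: 0.30 × 142 → 42.6 cm³.
Support: 0.25 × 291 → 72.75 cm³.
Total printed volume = 149 + 42.6 + 72.75 = 264.35 cm³.
Mass: 264.35 × 1.23 → 325.1505 g.
At $80.9/kg: 325.1505/1000 × 80.9 = $26.30.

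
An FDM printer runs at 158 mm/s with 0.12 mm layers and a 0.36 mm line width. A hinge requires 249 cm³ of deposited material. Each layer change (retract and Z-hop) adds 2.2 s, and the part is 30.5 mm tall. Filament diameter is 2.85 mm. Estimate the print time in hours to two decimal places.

Line area: 0.12 × 0.36 → 0.0432 mm².
Total extruded path = 249000/0.0432 = 5763888.9 mm.
Extrusion time: 5763888.9 / 158 → 36480.3 s.
Layers = ⌈30.5/0.12⌉ = 255.
Z-hop total = 255 × 2.2 = 561 s.
Total = 36480.3 + 561 = 37041.3 s = 10.29 hours.

10.29 hours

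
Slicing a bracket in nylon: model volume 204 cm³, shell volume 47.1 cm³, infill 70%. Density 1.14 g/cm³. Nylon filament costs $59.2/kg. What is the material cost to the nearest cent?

Infill region = 204 − 47.1, so 156.9 cm³.
Deposited infill = 0.70 × 156.9 = 109.83 cm³.
Deposited volume: 47.1 + 109.83 → 156.93 cm³.
Mass: 156.93 × 1.14 → 178.9002 g.
At $59.2/kg: 178.9002/1000 × 59.2 = $10.59.

$10.59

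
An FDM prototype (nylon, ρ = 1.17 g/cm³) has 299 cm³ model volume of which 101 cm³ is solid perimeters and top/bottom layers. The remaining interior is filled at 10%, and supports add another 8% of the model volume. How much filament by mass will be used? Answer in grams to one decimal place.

Volume inside the shell = 299 − 101 = 198 cm³.
Deposited infill = 0.10 × 198, so 19.8 cm³.
Support = 0.08 × 299 = 23.92 cm³.
Total extruded = 101 + 19.8 + 23.92 = 144.72 cm³.
Mass: 144.72 × 1.17 → 169.3224 g.

169.3 g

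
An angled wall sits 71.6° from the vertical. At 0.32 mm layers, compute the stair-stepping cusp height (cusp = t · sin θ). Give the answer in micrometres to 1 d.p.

303.6 μm

sin(71.6°) = 0.9489, so cusp = 0.32 × 0.9489 = 0.303648 mm → 303.6 μm.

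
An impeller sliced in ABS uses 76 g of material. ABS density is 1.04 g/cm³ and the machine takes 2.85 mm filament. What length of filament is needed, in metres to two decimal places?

11.46 m

Volume = 76 g / 1.04 g·cm⁻³ = 73.0769 cm³ = 73076.9 mm³.
Cross-section of 2.85 mm filament: π·(2.85/2)² = 6.3794 mm².
Length = 73076.9 / 6.3794 = 11455.14 mm = 11.46 m.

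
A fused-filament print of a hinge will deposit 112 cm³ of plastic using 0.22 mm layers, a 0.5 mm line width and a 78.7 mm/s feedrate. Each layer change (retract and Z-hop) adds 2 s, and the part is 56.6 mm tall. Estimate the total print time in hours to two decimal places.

Bead cross-section: 0.22 × 0.5 → 0.11 mm².
Path length: 112000 mm³ / 0.11 mm² → 1018181.8 mm.
Extrusion time = 1018181.8 / 78.7, so 12937.5 s.
Layers = ⌈56.6/0.22⌉ = 258.
Layer-change overhead = 258 × 2 = 516 s.
Total = 12937.5 + 516 = 13453.5 s = 3.74 hours.

3.74 hours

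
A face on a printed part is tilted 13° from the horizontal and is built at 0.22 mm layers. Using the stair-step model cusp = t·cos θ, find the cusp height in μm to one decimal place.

Cusp = layer height × cos(13°) = 0.22 × 0.9744 = 0.214368 mm = 214.4 μm.

214.4 μm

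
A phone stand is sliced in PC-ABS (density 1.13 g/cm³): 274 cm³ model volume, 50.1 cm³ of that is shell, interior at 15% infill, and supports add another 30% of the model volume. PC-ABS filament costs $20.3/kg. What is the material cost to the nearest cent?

$3.81

Infill region: 274 − 50.1 → 223.9 cm³.
Deposited infill: 0.15 × 223.9 → 33.585 cm³.
Support = 0.30 × 274 = 82.2 cm³.
Deposited volume: 50.1 + 33.585 + 82.2 → 165.885 cm³.
Mass = 165.885 × 1.13, so 187.45005 g.
At $20.3/kg: 187.45005/1000 × 20.3 = $3.81.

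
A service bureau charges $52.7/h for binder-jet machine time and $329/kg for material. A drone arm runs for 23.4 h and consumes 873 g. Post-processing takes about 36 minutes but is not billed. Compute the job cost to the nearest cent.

$1520.40

Machine cost = 52.7 × 23.4, so $1233.18.
Feedstock cost = 329 × 873/1000 = $287.217.
Total = 1233.18 + 287.217 = 1520.397 ≈ $1520.40.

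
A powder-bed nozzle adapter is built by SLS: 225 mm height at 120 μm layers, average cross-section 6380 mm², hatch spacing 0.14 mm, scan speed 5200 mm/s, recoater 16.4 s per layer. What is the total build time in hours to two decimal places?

Number of layers: 225 / 0.12 → 1875 (rounded up).
Hatch length per layer = 6380 / 0.14 = 45571.4 mm.
Laser time per layer = 45571.4 / 5200 = 8.7637 s.
Per-layer time = 8.7637 + 16.4, so 25.1637 s.
Total: 1875 × 25.1637 s = 47181.9375 s → 13.11 hours.

13.11 hours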